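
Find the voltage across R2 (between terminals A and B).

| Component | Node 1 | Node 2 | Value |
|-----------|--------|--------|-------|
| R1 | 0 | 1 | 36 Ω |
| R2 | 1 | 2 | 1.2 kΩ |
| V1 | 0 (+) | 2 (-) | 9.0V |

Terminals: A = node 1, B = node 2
R1 and R2 are in series across V1 (node 0 → node 1 → node 2), and the output A–B is taken across R2, so this is a voltage divider.
Series current: I = V1/(R1 + R2) = 9/(36 + 1200) = 9/1236 = 0.007282 A
V_R2 = I × R2 = V1 × R2/(R1 + R2) = 9 × 1200/1236 = 8.738 V

Final answer: 8.738 V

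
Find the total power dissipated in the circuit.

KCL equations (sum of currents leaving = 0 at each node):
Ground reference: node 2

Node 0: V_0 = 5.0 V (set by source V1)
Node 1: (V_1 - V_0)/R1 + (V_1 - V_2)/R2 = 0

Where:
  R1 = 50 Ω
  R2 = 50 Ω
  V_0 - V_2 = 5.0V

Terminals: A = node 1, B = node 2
Nodal analysis, taking node 2 as the 0 V reference.
Source V1 fixes V_0 = 5 V.
KCL at each unknown node (sum of currents leaving = 0; resistances in Ω):
  Node 1: (V_1 - 5)/50 + (V_1 - 0)/50 = 0
Collecting terms: 0.04 × V_1 = 0.1  =>  V_1 = 2.5 V
Power in each resistor, P = (ΔV)²/R:
  P_R1 = (5 - 2.5)²/50 = 0.125 W
  P_R2 = (2.5 - 0)²/50 = 0.125 W
P_total = P_R1 + P_R2 = 0.25 W

Final answer: 0.25 W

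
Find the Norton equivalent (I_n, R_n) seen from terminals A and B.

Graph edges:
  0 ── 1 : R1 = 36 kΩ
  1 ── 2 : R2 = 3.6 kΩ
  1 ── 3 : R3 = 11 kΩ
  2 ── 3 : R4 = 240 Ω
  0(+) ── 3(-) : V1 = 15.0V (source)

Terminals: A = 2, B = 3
Find the Thévenin equivalent first; then I_n = V_th/R_th and R_n = R_th.
Step 1 — V_th is the open-circuit voltage V_A - V_B (nothing connected across the terminals).
Nodal analysis, taking node 3 as the 0 V reference.
Source V1 fixes V_0 = 15 V.
KCL at each unknown node (sum of currents leaving = 0; resistances in Ω):
  Node 1: (V_1 - 15)/36000 + (V_1 - V_2)/3600 + (V_1 - 0)/11000 = 0
  Node 2: (V_2 - V_1)/3600 + (V_2 - 0)/240 = 0
Collecting terms (coefficients in siemens):
  0.0003965·V_1 - 0.0002778·V_2 = 0.0004167
  0.004444·V_2 - 0.0002778·V_1 = 0
Determinant D = (0.0003965)(0.004444) - (-0.0002778)(-0.0002778) = 0.000001685
V_1 = [(0.0004167)(0.004444) - (-0.0002778)(0)]/D = 1.099 V
V_2 = [(0.0003965)(0) - (0.0004167)(-0.0002778)]/D = 0.06869 V
V_th = V_2 - V_3 = 0.06869 - 0 = 0.06869 V
Step 2 — R_th: zero the source — replace V1 by a short circuit (node 3 merges into node 0) — and find the resistance seen between A (node 2) and B (node 0).
Reduce the network between node 2 (A) and node 0 (B) by series/parallel combination:
  Rp1 = R1 ‖ R3 (parallel, both between nodes 0 and 1) = 1/(1/36000 + 1/11000) = 8426 Ω
  Rs1 = R2 + Rp1 (series, joined only at node 1) = 3600 + 8426 = 12030 Ω
  Rp2 = R4 ‖ Rs1 (parallel, both between nodes 0 and 2) = 1/(1/240 + 1/12030) = 235.3 Ω
R_th = 235.3 Ω
I_n = V_th/R_th = 0.06869/235.3 = 0.0002919 A, and R_n = R_th = 235.3 Ω

Final answer: I_n = 0.0002919 A, R_n = 235.3 Ω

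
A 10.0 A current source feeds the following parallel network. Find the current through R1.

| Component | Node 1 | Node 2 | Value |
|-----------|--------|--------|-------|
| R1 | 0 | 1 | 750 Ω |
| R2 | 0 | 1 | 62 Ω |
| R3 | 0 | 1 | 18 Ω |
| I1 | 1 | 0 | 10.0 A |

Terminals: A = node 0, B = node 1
All resistors sit directly between nodes 0 and 1, so they are in parallel and share one voltage V; the full source current 10 A splits among them.
1/R_par = 1/750 + 1/62 + 1/18 = 0.07302 S  =>  R_par = 13.7 Ω
V = I × R_par = 10 × 13.7 = 137 V
I_R1 = V/R1 = 137/750 = 0.1826 A

Final answer: 0.1826 A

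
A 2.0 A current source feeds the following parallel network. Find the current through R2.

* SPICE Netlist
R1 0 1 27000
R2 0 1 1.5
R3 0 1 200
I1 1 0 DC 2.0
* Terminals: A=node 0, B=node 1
All resistors sit directly between nodes 0 and 1, so they are in parallel and share one voltage V; the full source current 2 A splits among them.
1/R_par = 1/27000 + 1/1.5 + 1/200 = 0.6717 S  =>  R_par = 1.489 Ω
V = I × R_par = 2 × 1.489 = 2.978 V
I_R2 = V/R2 = 2.978/1.5 = 1.985 A

Final answer: 1.985 A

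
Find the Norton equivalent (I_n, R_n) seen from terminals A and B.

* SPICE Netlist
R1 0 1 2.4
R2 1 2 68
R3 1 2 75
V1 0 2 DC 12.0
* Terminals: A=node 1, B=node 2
Find the Thévenin equivalent first; then I_n = V_th/R_th and R_n = R_th.
Step 1 — V_th is the open-circuit voltage V_A - V_B (nothing connected across the terminals).
Nodal analysis, taking node 2 as the 0 V reference.
Source V1 fixes V_0 = 12 V.
KCL at each unknown node (sum of currents leaving = 0; resistances in Ω):
  Node 1: (V_1 - 12)/2.4 + (V_1 - 0)/68 + (V_1 - 0)/75 = 0
Collecting terms: 0.4447 × V_1 = 5  =>  V_1 = 11.24 V
V_th = V_1 - V_2 = 11.24 - 0 = 11.24 V
Step 2 — R_th: zero the source — replace V1 by a short circuit (node 2 merges into node 0) — and find the resistance seen between A (node 1) and B (node 0).
Reduce the network between node 1 (A) and node 0 (B) by series/parallel combination:
  Rp1 = R1 ‖ R2 ‖ R3 (parallel, all between nodes 0 and 1) = 1/(1/2.4 + 1/68 + 1/75) = 2.249 Ω
R_th = 2.249 Ω
I_n = V_th/R_th = 11.24/2.249 = 5 A, and R_n = R_th = 2.249 Ω

Final answer: I_n = 5 A, R_n = 2.249 Ω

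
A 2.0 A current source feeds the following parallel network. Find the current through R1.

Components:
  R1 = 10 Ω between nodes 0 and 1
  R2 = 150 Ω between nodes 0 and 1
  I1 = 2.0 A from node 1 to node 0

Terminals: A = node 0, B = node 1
All resistors sit directly between nodes 0 and 1, so they are in parallel and share one voltage V; the full source current 2 A splits among them.
1/R_par = 1/10 + 1/150 = 0.1067 S  =>  R_par = 9.375 Ω
V = I × R_par = 2 × 9.375 = 18.75 V
I_R1 = V/R1 = 18.75/10 = 1.875 A

Final answer: 1.875 A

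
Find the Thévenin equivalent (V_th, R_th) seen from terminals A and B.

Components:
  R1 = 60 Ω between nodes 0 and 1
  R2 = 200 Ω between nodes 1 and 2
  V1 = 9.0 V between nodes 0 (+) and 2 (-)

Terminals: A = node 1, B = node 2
Step 1 — V_th is the open-circuit voltage V_A - V_B (nothing connected across the terminals).
Nodal analysis, taking node 2 as the 0 V reference.
Source V1 fixes V_0 = 9 V.
KCL at each unknown node (sum of currents leaving = 0; resistances in Ω):
  Node 1: (V_1 - 9)/60 + (V_1 - 0)/200 = 0
Collecting terms: 0.02167 × V_1 = 0.15  =>  V_1 = 6.923 V
V_th = V_1 - V_2 = 6.923 - 0 = 6.923 V
Step 2 — R_th: zero the source — replace V1 by a short circuit (node 2 merges into node 0) — and find the resistance seen between A (node 1) and B (node 0).
Reduce the network between node 1 (A) and node 0 (B) by series/parallel combination:
  Rp1 = R1 ‖ R2 (parallel, both between nodes 0 and 1) = 1/(1/60 + 1/200) = 46.15 Ω
R_th = 46.15 Ω

Final answer: V_th = 6.923 V, R_th = 46.15 Ω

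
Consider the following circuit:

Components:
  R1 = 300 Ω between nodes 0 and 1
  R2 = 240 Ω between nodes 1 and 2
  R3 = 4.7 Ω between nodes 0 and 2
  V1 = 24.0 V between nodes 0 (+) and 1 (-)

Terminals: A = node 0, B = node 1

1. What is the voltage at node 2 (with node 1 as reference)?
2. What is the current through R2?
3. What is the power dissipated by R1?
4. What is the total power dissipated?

Nodal analysis, taking node 1 as the 0 V reference.
Source V1 fixes V_0 = 24 V.
KCL at each unknown node (sum of currents leaving = 0; resistances in Ω):
  Node 2: (V_2 - 0)/240 + (V_2 - 24)/4.7 = 0
Collecting terms: 0.2169 × V_2 = 5.106  =>  V_2 = 23.54 V
Part 1:
  Read off the nodal solution: V_2 = 23.54 V
Part 2:
  I_R2 = (V_1 - V_2)/R2 = (0 - 23.54)/240 = -0.09808 A
  Magnitude: I_R2 = 0.09808 A
Part 3:
  I_R1 = (V_0 - V_1)/R1 = (24 - 0)/300 = 0.08 A
  P_R1 = I_R1² × R1 = (0.08)² × 300 = 1.92 W
Part 4:
  Power in each resistor, P = (ΔV)²/R:
    P_R1 = (24 - 0)²/300 = 1.92 W
    P_R2 = (0 - 23.54)²/240 = 2.309 W
    P_R3 = (24 - 23.54)²/4.7 = 0.04521 W
  P_total = P_R1 + P_R2 + P_R3 = 4.274 W

Final answers:
1. V_2 = 23.54 V
2. I_R2 = 0.09808 A
3. P_R1 = 1.92 W
4. P_total = 4.274 W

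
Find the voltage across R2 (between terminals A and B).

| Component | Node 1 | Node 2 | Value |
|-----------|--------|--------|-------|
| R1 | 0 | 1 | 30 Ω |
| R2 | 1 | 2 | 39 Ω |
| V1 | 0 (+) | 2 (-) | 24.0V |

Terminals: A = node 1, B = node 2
R1 and R2 are in series across V1 (node 0 → node 1 → node 2), and the output A–B is taken across R2, so this is a voltage divider.
Series current: I = V1/(R1 + R2) = 24/(30 + 39) = 24/69 = 0.3478 A
V_R2 = I × R2 = V1 × R2/(R1 + R2) = 24 × 39/69 = 13.57 V

Final answer: 13.57 V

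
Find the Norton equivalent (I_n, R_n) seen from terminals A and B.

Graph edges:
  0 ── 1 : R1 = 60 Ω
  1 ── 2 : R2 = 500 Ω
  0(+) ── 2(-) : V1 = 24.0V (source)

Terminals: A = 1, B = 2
Find the Thévenin equivalent first; then I_n = V_th/R_th and R_n = R_th.
Step 1 — V_th is the open-circuit voltage V_A - V_B (nothing connected across the terminals).
Nodal analysis, taking node 2 as the 0 V reference.
Source V1 fixes V_0 = 24 V.
KCL at each unknown node (sum of currents leaving = 0; resistances in Ω):
  Node 1: (V_1 - 24)/60 + (V_1 - 0)/500 = 0
Collecting terms: 0.01867 × V_1 = 0.4  =>  V_1 = 21.43 V
V_th = V_1 - V_2 = 21.43 - 0 = 21.43 V
Step 2 — R_th: zero the source — replace V1 by a short circuit (node 2 merges into node 0) — and find the resistance seen between A (node 1) and B (node 0).
Reduce the network between node 1 (A) and node 0 (B) by series/parallel combination:
  Rp1 = R1 ‖ R2 (parallel, both between nodes 0 and 1) = 1/(1/60 + 1/500) = 53.57 Ω
R_th = 53.57 Ω
I_n = V_th/R_th = 21.43/53.57 = 0.4 A, and R_n = R_th = 53.57 Ω

Final answer: I_n = 0.4 A, R_n = 53.57 Ω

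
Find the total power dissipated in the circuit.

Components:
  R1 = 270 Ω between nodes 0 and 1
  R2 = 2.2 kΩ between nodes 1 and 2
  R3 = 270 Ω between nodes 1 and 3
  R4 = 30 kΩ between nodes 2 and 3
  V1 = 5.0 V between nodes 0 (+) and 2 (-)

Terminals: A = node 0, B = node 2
Nodal analysis, taking node 2 as the 0 V reference.
Source V1 fixes V_0 = 5 V.
KCL at each unknown node (sum of currents leaving = 0; resistances in Ω):
  Node 1: (V_1 - 5)/270 + (V_1 - 0)/2200 + (V_1 - V_3)/270 = 0
  Node 3: (V_3 - V_1)/270 + (V_3 - 0)/30000 = 0
Collecting terms (coefficients in siemens):
  0.007862·V_1 - 0.003704·V_3 = 0.01852
  0.003737·V_3 - 0.003704·V_1 = 0
Determinant D = (0.007862)(0.003737) - (-0.003704)(-0.003704) = 0.00001566
V_1 = [(0.01852)(0.003737) - (-0.003704)(0)]/D = 4.418 V
V_3 = [(0.007862)(0) - (0.01852)(-0.003704)]/D = 4.379 V
Power in each resistor, P = (ΔV)²/R:
  P_R1 = (5 - 4.418)²/270 = 0.001253 W
  P_R2 = (4.418 - 0)²/2200 = 0.008874 W
  P_R3 = (4.418 - 4.379)²/270 = 0.000005753 W
  P_R4 = (0 - 4.379)²/30000 = 0.0006392 W
P_total = P_R1 + P_R2 + P_R3 + P_R4 = 0.01077 W

Final answer: 0.01077 W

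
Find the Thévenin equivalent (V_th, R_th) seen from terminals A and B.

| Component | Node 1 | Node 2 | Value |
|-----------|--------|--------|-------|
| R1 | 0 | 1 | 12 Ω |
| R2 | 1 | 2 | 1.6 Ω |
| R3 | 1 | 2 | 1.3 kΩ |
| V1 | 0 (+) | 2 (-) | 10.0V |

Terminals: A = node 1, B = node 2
Step 1 — V_th is the open-circuit voltage V_A - V_B (nothing connected across the terminals).
Nodal analysis, taking node 2 as the 0 V reference.
Source V1 fixes V_0 = 10 V.
KCL at each unknown node (sum of currents leaving = 0; resistances in Ω):
  Node 1: (V_1 - 10)/12 + (V_1 - 0)/1.6 + (V_1 - 0)/1300 = 0
Collecting terms: 0.7091 × V_1 = 0.8333  =>  V_1 = 1.175 V
V_th = V_1 - V_2 = 1.175 - 0 = 1.175 V
Step 2 — R_th: zero the source — replace V1 by a short circuit (node 2 merges into node 0) — and find the resistance seen between A (node 1) and B (node 0).
Reduce the network between node 1 (A) and node 0 (B) by series/parallel combination:
  Rp1 = R1 ‖ R2 ‖ R3 (parallel, all between nodes 0 and 1) = 1/(1/12 + 1/1.6 + 1/1300) = 1.41 Ω
R_th = 1.41 Ω

Final answer: V_th = 1.175 V, R_th = 1.41 Ω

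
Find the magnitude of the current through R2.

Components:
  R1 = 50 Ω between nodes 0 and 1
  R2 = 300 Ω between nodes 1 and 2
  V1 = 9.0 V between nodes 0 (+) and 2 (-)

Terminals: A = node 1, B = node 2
Nodal analysis, taking node 2 as the 0 V reference.
Source V1 fixes V_0 = 9 V.
KCL at each unknown node (sum of currents leaving = 0; resistances in Ω):
  Node 1: (V_1 - 9)/50 + (V_1 - 0)/300 = 0
Collecting terms: 0.02333 × V_1 = 0.18  =>  V_1 = 7.714 V
I_R2 = (V_1 - V_2)/R2 = (7.714 - 0)/300 = 0.02571 A
|I_R2| = 0.02571 A

Final answer: |I_R2| = 0.02571 A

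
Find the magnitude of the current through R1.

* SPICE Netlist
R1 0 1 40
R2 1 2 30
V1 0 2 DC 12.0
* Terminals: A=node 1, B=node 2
Nodal analysis, taking node 2 as the 0 V reference.
Source V1 fixes V_0 = 12 V.
KCL at each unknown node (sum of currents leaving = 0; resistances in Ω):
  Node 1: (V_1 - 12)/40 + (V_1 - 0)/30 = 0
Collecting terms: 0.05833 × V_1 = 0.3  =>  V_1 = 5.143 V
I_R1 = (V_0 - V_1)/R1 = (12 - 5.143)/40 = 0.1714 A
|I_R1| = 0.1714 A

Final answer: |I_R1| = 0.1714 A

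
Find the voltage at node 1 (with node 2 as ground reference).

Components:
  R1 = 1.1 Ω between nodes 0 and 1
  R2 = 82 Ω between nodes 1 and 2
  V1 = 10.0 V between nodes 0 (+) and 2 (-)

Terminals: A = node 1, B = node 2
Nodal analysis, taking node 2 as the 0 V reference.
Source V1 fixes V_0 = 10 V.
KCL at each unknown node (sum of currents leaving = 0; resistances in Ω):
  Node 1: (V_1 - 10)/1.1 + (V_1 - 0)/82 = 0
Collecting terms: 0.9213 × V_1 = 9.091  =>  V_1 = 9.868 V
The requested potential is V_1 = 9.868 V.

Final answer: V_1 = 9.868 V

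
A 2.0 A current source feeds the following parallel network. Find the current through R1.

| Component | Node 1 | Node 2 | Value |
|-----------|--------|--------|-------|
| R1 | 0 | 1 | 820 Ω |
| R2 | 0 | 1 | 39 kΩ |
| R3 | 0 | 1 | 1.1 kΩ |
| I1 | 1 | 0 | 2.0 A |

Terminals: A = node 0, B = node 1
All resistors sit directly between nodes 0 and 1, so they are in parallel and share one voltage V; the full source current 2 A splits among them.
1/R_par = 1/820 + 1/39000 + 1/1100 = 0.002154 S  =>  R_par = 464.2 Ω
V = I × R_par = 2 × 464.2 = 928.4 V
I_R1 = V/R1 = 928.4/820 = 1.132 A

Final answer: 1.132 A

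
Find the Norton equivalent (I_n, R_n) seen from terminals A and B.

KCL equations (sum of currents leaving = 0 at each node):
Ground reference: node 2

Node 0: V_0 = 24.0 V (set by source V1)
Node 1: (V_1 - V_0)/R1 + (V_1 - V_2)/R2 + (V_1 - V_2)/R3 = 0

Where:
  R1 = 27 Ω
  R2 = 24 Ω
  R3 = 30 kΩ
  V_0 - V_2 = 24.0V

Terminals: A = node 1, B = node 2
Find the Thévenin equivalent first; then I_n = V_th/R_th and R_n = R_th.
Step 1 — V_th is the open-circuit voltage V_A - V_B (nothing connected across the terminals).
Nodal analysis, taking node 2 as the 0 V reference.
Source V1 fixes V_0 = 24 V.
KCL at each unknown node (sum of currents leaving = 0; resistances in Ω):
  Node 1: (V_1 - 24)/27 + (V_1 - 0)/24 + (V_1 - 0)/30000 = 0
Collecting terms: 0.07874 × V_1 = 0.8889  =>  V_1 = 11.29 V
V_th = V_1 - V_2 = 11.29 - 0 = 11.29 V
Step 2 — R_th: zero the source — replace V1 by a short circuit (node 2 merges into node 0) — and find the resistance seen between A (node 1) and B (node 0).
Reduce the network between node 1 (A) and node 0 (B) by series/parallel combination:
  Rp1 = R1 ‖ R2 ‖ R3 (parallel, all between nodes 0 and 1) = 1/(1/27 + 1/24 + 1/30000) = 12.7 Ω
R_th = 12.7 Ω
I_n = V_th/R_th = 11.29/12.7 = 0.8889 A, and R_n = R_th = 12.7 Ω

Final answer: I_n = 0.8889 A, R_n = 12.7 Ω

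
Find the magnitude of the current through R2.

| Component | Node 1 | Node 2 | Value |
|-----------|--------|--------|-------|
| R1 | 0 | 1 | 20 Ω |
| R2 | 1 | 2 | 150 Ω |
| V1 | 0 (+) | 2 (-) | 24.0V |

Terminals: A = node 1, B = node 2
Nodal analysis, taking node 2 as the 0 V reference.
Source V1 fixes V_0 = 24 V.
KCL at each unknown node (sum of currents leaving = 0; resistances in Ω):
  Node 1: (V_1 - 24)/20 + (V_1 - 0)/150 = 0
Collecting terms: 0.05667 × V_1 = 1.2  =>  V_1 = 21.18 V
I_R2 = (V_1 - V_2)/R2 = (21.18 - 0)/150 = 0.1412 A
|I_R2| = 0.1412 A

Final answer: |I_R2| = 0.1412 A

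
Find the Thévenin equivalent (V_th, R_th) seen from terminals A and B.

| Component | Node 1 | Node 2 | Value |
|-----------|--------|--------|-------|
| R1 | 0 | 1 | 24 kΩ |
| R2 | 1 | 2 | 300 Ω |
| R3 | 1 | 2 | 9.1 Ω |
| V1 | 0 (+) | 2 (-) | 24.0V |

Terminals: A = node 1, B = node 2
Step 1 — V_th is the open-circuit voltage V_A - V_B (nothing connected across the terminals).
Nodal analysis, taking node 2 as the 0 V reference.
Source V1 fixes V_0 = 24 V.
KCL at each unknown node (sum of currents leaving = 0; resistances in Ω):
  Node 1: (V_1 - 24)/24000 + (V_1 - 0)/300 + (V_1 - 0)/9.1 = 0
Collecting terms: 0.1133 × V_1 = 0.001  =>  V_1 = 0.008829 V
V_th = V_1 - V_2 = 0.008829 - 0 = 0.008829 V
Step 2 — R_th: zero the source — replace V1 by a short circuit (node 2 merges into node 0) — and find the resistance seen between A (node 1) and B (node 0).
Reduce the network between node 1 (A) and node 0 (B) by series/parallel combination:
  Rp1 = R1 ‖ R2 ‖ R3 (parallel, all between nodes 0 and 1) = 1/(1/24000 + 1/300 + 1/9.1) = 8.829 Ω
R_th = 8.829 Ω

Final answer: V_th = 0.008829 V, R_th = 8.829 Ω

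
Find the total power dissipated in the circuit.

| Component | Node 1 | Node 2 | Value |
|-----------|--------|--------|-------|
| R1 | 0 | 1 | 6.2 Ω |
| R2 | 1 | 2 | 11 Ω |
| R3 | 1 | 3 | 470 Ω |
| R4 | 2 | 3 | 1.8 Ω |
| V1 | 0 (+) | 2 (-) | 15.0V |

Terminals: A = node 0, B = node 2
Nodal analysis, taking node 2 as the 0 V reference.
Source V1 fixes V_0 = 15 V.
KCL at each unknown node (sum of currents leaving = 0; resistances in Ω):
  Node 1: (V_1 - 15)/6.2 + (V_1 - 0)/11 + (V_1 - V_3)/470 = 0
  Node 3: (V_3 - V_1)/470 + (V_3 - 0)/1.8 = 0
Collecting terms (coefficients in siemens):
  0.2543·V_1 - 0.002128·V_3 = 2.419
  0.5577·V_3 - 0.002128·V_1 = 0
Determinant D = (0.2543)(0.5577) - (-0.002128)(-0.002128) = 0.1418
V_1 = [(2.419)(0.5577) - (-0.002128)(0)]/D = 9.513 V
V_3 = [(0.2543)(0) - (2.419)(-0.002128)]/D = 0.03629 V
Power in each resistor, P = (ΔV)²/R:
  P_R1 = (15 - 9.513)²/6.2 = 4.856 W
  P_R2 = (9.513 - 0)²/11 = 8.227 W
  P_R3 = (9.513 - 0.03629)²/470 = 0.1911 W
  P_R4 = (0 - 0.03629)²/1.8 = 0.0007318 W
P_total = P_R1 + P_R2 + P_R3 + P_R4 = 13.27 W

Final answer: 13.27 W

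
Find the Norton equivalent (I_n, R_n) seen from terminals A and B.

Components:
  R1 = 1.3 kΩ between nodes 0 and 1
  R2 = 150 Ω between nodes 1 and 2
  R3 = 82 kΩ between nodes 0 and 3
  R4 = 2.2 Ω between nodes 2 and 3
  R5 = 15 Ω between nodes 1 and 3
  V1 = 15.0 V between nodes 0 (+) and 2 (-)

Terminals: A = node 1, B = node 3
Find the Thévenin equivalent first; then I_n = V_th/R_th and R_n = R_th.
Step 1 — V_th is the open-circuit voltage V_A - V_B (nothing connected across the terminals).
Nodal analysis, taking node 2 as the 0 V reference.
Source V1 fixes V_0 = 15 V.
KCL at each unknown node (sum of currents leaving = 0; resistances in Ω):
  Node 1: (V_1 - 15)/1300 + (V_1 - 0)/150 + (V_1 - V_3)/15 = 0
  Node 3: (V_3 - 15)/82000 + (V_3 - 0)/2.2 + (V_3 - V_1)/15 = 0
Collecting terms (coefficients in siemens):
  0.0741·V_1 - 0.06667·V_3 = 0.01154
  0.5212·V_3 - 0.06667·V_1 = 0.0001829
Determinant D = (0.0741)(0.5212) - (-0.06667)(-0.06667) = 0.03418
V_1 = [(0.01154)(0.5212) - (-0.06667)(0.0001829)]/D = 0.1763 V
V_3 = [(0.0741)(0.0001829) - (0.01154)(-0.06667)]/D = 0.0229 V
V_th = V_1 - V_3 = 0.1763 - 0.0229 = 0.1534 V
Step 2 — R_th: zero the source — replace V1 by a short circuit (node 2 merges into node 0) — and find the resistance seen between A (node 1) and B (node 3).
Reduce the network between node 1 (A) and node 3 (B) by series/parallel combination:
  Rp1 = R1 ‖ R2 (parallel, both between nodes 0 and 1) = 1/(1/1300 + 1/150) = 134.5 Ω
  Rp2 = R3 ‖ R4 (parallel, both between nodes 0 and 3) = 1/(1/82000 + 1/2.2) = 2.2 Ω
  Rs1 = Rp1 + Rp2 (series, joined only at node 0) = 134.5 + 2.2 = 136.7 Ω
  Rp3 = R5 ‖ Rs1 (parallel, both between nodes 1 and 3) = 1/(1/15 + 1/136.7) = 13.52 Ω
R_th = 13.52 Ω
I_n = V_th/R_th = 0.1534/13.52 = 0.01135 A, and R_n = R_th = 13.52 Ω

Final answer: I_n = 0.01135 A, R_n = 13.52 Ω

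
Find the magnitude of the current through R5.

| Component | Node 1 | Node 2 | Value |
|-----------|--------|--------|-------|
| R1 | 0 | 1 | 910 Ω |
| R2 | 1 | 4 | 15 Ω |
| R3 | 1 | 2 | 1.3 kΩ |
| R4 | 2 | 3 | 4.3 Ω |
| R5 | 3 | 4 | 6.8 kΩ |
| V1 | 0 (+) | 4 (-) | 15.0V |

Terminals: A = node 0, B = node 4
Nodal analysis, taking node 4 as the 0 V reference.
Source V1 fixes V_0 = 15 V.
KCL at each unknown node (sum of currents leaving = 0; resistances in Ω):
  Node 1: (V_1 - 15)/910 + (V_1 - 0)/15 + (V_1 - V_2)/1300 = 0
  Node 2: (V_2 - V_1)/1300 + (V_2 - V_3)/4.3 = 0
  Node 3: (V_3 - V_2)/4.3 + (V_3 - 0)/6800 = 0
Collecting terms (coefficients in siemens):
  0.06853·V_1 - 0.0007692·V_2 = 0.01648
  0.2333·V_2 - 0.0007692·V_1 - 0.2326·V_3 = 0
  0.2327·V_3 - 0.2326·V_2 = 0
Solving these 3 simultaneous equations (Gaussian elimination) gives:
  V_1 = 0.2428 V, V_2 = 0.2039 V, V_3 = 0.2037 V
I_R5 = (V_3 - V_4)/R5 = (0.2037 - 0)/6800 = 0.00002996 A
|I_R5| = 0.00002996 A

Final answer: |I_R5| = 2.996e-05 A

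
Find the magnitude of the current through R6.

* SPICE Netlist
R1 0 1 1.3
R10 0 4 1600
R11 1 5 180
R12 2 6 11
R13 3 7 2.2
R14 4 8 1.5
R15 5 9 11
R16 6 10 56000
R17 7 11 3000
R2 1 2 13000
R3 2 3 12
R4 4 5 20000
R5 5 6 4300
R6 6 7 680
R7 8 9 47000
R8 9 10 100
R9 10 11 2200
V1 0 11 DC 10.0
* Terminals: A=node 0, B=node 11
Nodal analysis, taking node 11 as the 0 V reference.
Source V1 fixes V_0 = 10 V.
KCL at each unknown node (sum of currents leaving = 0; resistances in Ω):
  Node 1: (V_1 - 10)/1.3 + (V_1 - V_2)/13000 + (V_1 - V_5)/180 = 0
  Node 2: (V_2 - V_1)/13000 + (V_2 - V_3)/12 + (V_2 - V_6)/11 = 0
  Node 3: (V_3 - V_2)/12 + (V_3 - V_7)/2.2 = 0
  Node 4: (V_4 - V_5)/20000 + (V_4 - 10)/1600 + (V_4 - V_8)/1.5 = 0
  Node 5: (V_5 - V_4)/20000 + (V_5 - V_6)/4300 + (V_5 - V_1)/180 + (V_5 - V_9)/11 = 0
  Node 6: (V_6 - V_5)/4300 + (V_6 - V_7)/680 + (V_6 - V_2)/11 + (V_6 - V_10)/56000 = 0
  Node 7: (V_7 - V_6)/680 + (V_7 - V_3)/2.2 + (V_7 - 0)/3000 = 0
  Node 8: (V_8 - V_9)/47000 + (V_8 - V_4)/1.5 = 0
  Node 9: (V_9 - V_8)/47000 + (V_9 - V_10)/100 + (V_9 - V_5)/11 = 0
  Node 10: (V_10 - V_9)/100 + (V_10 - 0)/2200 + (V_10 - V_6)/56000 = 0
Collecting terms (coefficients in siemens):
  0.7749·V_1 - 0.00007692·V_2 - 0.005556·V_5 = 7.692
  0.1743·V_2 - 0.00007692·V_1 - 0.08333·V_3 - 0.09091·V_6 = 0
  0.5379·V_3 - 0.08333·V_2 - 0.4545·V_7 = 0
  0.6673·V_4 - 0.00005·V_5 - 0.6667·V_8 = 0.00625
  0.09675·V_5 - 0.005556·V_1 - 0.00005·V_4 - 0.0002326·V_6 - 0.09091·V_9 = 0
  0.09263·V_6 - 0.09091·V_2 - 0.0002326·V_5 - 0.001471·V_7 - 0.00001786·V_10 = 0
  0.4563·V_7 - 0.4545·V_3 - 0.001471·V_6 = 0
  0.6667·V_8 - 0.6667·V_4 - 0.00002128·V_9 = 0
  0.1009·V_9 - 0.09091·V_5 - 0.00002128·V_8 - 0.01·V_10 = 0
  0.01047·V_10 - 0.00001786·V_6 - 0.01·V_9 = 0
Solving these 10 simultaneous equations (Gaussian elimination) gives:
  V_1 = 9.993 V, V_2 = 4.605 V, V_3 = 4.587 V, V_4 = 9.906 V
  V_5 = 9.095 V, V_6 = 4.617 V, V_7 = 4.584 V, V_8 = 9.906 V
  V_9 = 9.051 V, V_10 = 8.651 V
I_R6 = (V_6 - V_7)/R6 = (4.617 - 4.584)/680 = 0.00004814 A
|I_R6| = 0.00004814 A

Final answer: |I_R6| = 4.814e-05 A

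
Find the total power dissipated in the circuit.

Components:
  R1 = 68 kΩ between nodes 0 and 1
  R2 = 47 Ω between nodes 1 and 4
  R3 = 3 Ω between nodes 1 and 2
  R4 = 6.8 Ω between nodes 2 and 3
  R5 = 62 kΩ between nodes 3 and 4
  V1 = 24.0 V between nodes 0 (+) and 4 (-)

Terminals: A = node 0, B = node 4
Nodal analysis, taking node 4 as the 0 V reference.
Source V1 fixes V_0 = 24 V.
KCL at each unknown node (sum of currents leaving = 0; resistances in Ω):
  Node 1: (V_1 - 24)/68000 + (V_1 - 0)/47 + (V_1 - V_2)/3 = 0
  Node 2: (V_2 - V_1)/3 + (V_2 - V_3)/6.8 = 0
  Node 3: (V_3 - V_2)/6.8 + (V_3 - 0)/62000 = 0
Collecting terms (coefficients in siemens):
  0.3546·V_1 - 0.3333·V_2 = 0.0003529
  0.4804·V_2 - 0.3333·V_1 - 0.1471·V_3 = 0
  0.1471·V_3 - 0.1471·V_2 = 0
Solving these 3 simultaneous equations (Gaussian elimination) gives:
  V_1 = 0.01656 V, V_2 = 0.01656 V, V_3 = 0.01656 V
Power in each resistor, P = (ΔV)²/R:
  P_R1 = (24 - 0.01656)²/68000 = 0.008459 W
  P_R2 = (0.01656 - 0)²/47 = 0.000005838 W
  P_R3 = (0.01656 - 0.01656)²/3 = 0.0000000000002141 W
  P_R4 = (0.01656 - 0.01656)²/6.8 = 0.0000000000004852 W
  P_R5 = (0.01656 - 0)²/62000 = 0.000000004424 W
P_total = P_R1 + P_R2 + P_R3 + P_R4 + P_R5 = 0.008465 W

Final answer: 0.008465 W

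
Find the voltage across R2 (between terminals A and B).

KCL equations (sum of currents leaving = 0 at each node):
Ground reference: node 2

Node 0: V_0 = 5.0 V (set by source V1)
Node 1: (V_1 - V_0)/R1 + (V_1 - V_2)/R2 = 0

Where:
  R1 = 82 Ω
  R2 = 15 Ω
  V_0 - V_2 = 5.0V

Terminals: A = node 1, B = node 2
R1 and R2 are in series across V1 (node 0 → node 1 → node 2), and the output A–B is taken across R2, so this is a voltage divider.
Series current: I = V1/(R1 + R2) = 5/(82 + 15) = 5/97 = 0.05155 A
V_R2 = I × R2 = V1 × R2/(R1 + R2) = 5 × 15/97 = 0.7732 V

Final answer: 0.7732 V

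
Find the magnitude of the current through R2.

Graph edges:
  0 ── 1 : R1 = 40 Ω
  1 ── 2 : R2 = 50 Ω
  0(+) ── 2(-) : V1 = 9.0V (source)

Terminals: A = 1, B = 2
Nodal analysis, taking node 2 as the 0 V reference.
Source V1 fixes V_0 = 9 V.
KCL at each unknown node (sum of currents leaving = 0; resistances in Ω):
  Node 1: (V_1 - 9)/40 + (V_1 - 0)/50 = 0
Collecting terms: 0.045 × V_1 = 0.225  =>  V_1 = 5 V
I_R2 = (V_1 - V_2)/R2 = (5 - 0)/50 = 0.1 A
|I_R2| = 0.1 A

Final answer: |I_R2| = 0.1 A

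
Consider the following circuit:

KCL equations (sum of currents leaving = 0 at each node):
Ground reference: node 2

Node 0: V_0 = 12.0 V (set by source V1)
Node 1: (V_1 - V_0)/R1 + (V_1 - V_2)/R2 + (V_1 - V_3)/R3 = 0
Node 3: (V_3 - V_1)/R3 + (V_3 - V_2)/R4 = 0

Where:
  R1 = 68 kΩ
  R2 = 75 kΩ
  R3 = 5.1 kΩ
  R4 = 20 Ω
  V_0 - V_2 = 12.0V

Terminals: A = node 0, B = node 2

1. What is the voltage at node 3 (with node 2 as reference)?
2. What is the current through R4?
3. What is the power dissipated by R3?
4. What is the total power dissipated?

Nodal analysis, taking node 2 as the 0 V reference.
Source V1 fixes V_0 = 12 V.
KCL at each unknown node (sum of currents leaving = 0; resistances in Ω):
  Node 1: (V_1 - 12)/68000 + (V_1 - 0)/75000 + (V_1 - V_3)/5100 = 0
  Node 3: (V_3 - V_1)/5100 + (V_3 - 0)/20 = 0
Collecting terms (coefficients in siemens):
  0.0002241·V_1 - 0.0001961·V_3 = 0.0001765
  0.0502·V_3 - 0.0001961·V_1 = 0
Determinant D = (0.0002241)(0.0502) - (-0.0001961)(-0.0001961) = 0.00001121
V_1 = [(0.0001765)(0.0502) - (-0.0001961)(0)]/D = 0.7901 V
V_3 = [(0.0002241)(0) - (0.0001765)(-0.0001961)]/D = 0.003086 V
Part 1:
  Read off the nodal solution: V_3 = 0.003086 V
Part 2:
  I_R4 = (V_2 - V_3)/R4 = (0 - 0.003086)/20 = -0.0001543 A
  Magnitude: I_R4 = 0.0001543 A
Part 3:
  I_R3 = (V_1 - V_3)/R3 = (0.7901 - 0.003086)/5100 = 0.0001543 A
  P_R3 = I_R3² × R3 = (0.0001543)² × 5100 = 0.0001214 W
Part 4:
  Power in each resistor, P = (ΔV)²/R:
    P_R1 = (12 - 0.7901)²/68000 = 0.001848 W
    P_R2 = (0.7901 - 0)²/75000 = 0.000008323 W
    P_R3 = (0.7901 - 0.003086)²/5100 = 0.0001214 W
    P_R4 = (0 - 0.003086)²/20 = 0.0000004763 W
  P_total = P_R1 + P_R2 + P_R3 + P_R4 = 0.001978 W

Final answers:
1. V_3 = 0.003086 V
2. I_R4 = 0.0001543 A
3. P_R3 = 0.0001214 W
4. P_total = 0.001978 W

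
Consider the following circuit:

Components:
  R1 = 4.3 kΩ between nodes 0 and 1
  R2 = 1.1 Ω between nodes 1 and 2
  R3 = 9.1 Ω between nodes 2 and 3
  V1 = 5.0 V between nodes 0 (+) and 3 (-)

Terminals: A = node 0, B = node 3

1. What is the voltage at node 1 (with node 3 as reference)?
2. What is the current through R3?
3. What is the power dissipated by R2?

Nodal analysis, taking node 3 as the 0 V reference.
Source V1 fixes V_0 = 5 V.
KCL at each unknown node (sum of currents leaving = 0; resistances in Ω):
  Node 1: (V_1 - 5)/4300 + (V_1 - V_2)/1.1 = 0
  Node 2: (V_2 - V_1)/1.1 + (V_2 - 0)/9.1 = 0
Collecting terms (coefficients in siemens):
  0.9093·V_1 - 0.9091·V_2 = 0.001163
  1.019·V_2 - 0.9091·V_1 = 0
Determinant D = (0.9093)(1.019) - (-0.9091)(-0.9091) = 0.1001
V_1 = [(0.001163)(1.019) - (-0.9091)(0)]/D = 0.01183 V
V_2 = [(0.9093)(0) - (0.001163)(-0.9091)]/D = 0.01056 V
Part 1:
  Read off the nodal solution: V_1 = 0.01183 V
Part 2:
  I_R3 = (V_2 - V_3)/R3 = (0.01056 - 0)/9.1 = 0.00116 A
  Magnitude: I_R3 = 0.00116 A
Part 3:
  I_R2 = (V_1 - V_2)/R2 = (0.01183 - 0.01056)/1.1 = 0.00116 A
  P_R2 = I_R2² × R2 = (0.00116)² × 1.1 = 0.00000148 W

Final answers:
1. V_1 = 0.01183 V
2. I_R3 = 0.00116 A
3. P_R2 = 1.48e-06 W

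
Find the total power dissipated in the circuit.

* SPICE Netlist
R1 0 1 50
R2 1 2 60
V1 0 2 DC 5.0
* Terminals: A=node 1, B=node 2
Nodal analysis, taking node 2 as the 0 V reference.
Source V1 fixes V_0 = 5 V.
KCL at each unknown node (sum of currents leaving = 0; resistances in Ω):
  Node 1: (V_1 - 5)/50 + (V_1 - 0)/60 = 0
Collecting terms: 0.03667 × V_1 = 0.1  =>  V_1 = 2.727 V
Power in each resistor, P = (ΔV)²/R:
  P_R1 = (5 - 2.727)²/50 = 0.1033 W
  P_R2 = (2.727 - 0)²/60 = 0.124 W
P_total = P_R1 + P_R2 = 0.2273 W

Final answer: 0.2273 W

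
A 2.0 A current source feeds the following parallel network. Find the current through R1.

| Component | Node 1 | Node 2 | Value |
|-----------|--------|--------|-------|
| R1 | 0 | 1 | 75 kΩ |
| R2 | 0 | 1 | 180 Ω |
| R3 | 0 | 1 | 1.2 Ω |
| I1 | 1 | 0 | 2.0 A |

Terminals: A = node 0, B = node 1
All resistors sit directly between nodes 0 and 1, so they are in parallel and share one voltage V; the full source current 2 A splits among them.
1/R_par = 1/75000 + 1/180 + 1/1.2 = 0.8389 S  =>  R_par = 1.192 Ω
V = I × R_par = 2 × 1.192 = 2.384 V
I_R1 = V/R1 = 2.384/75000 = 0.00003179 A

Final answer: 3.179e-05 A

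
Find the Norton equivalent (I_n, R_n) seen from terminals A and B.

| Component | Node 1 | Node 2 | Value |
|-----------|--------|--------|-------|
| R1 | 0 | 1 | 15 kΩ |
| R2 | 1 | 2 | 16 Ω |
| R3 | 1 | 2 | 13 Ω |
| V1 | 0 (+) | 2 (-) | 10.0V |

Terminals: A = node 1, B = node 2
Find the Thévenin equivalent first; then I_n = V_th/R_th and R_n = R_th.
Step 1 — V_th is the open-circuit voltage V_A - V_B (nothing connected across the terminals).
Nodal analysis, taking node 2 as the 0 V reference.
Source V1 fixes V_0 = 10 V.
KCL at each unknown node (sum of currents leaving = 0; resistances in Ω):
  Node 1: (V_1 - 10)/15000 + (V_1 - 0)/16 + (V_1 - 0)/13 = 0
Collecting terms: 0.1395 × V_1 = 0.0006667  =>  V_1 = 0.004779 V
V_th = V_1 - V_2 = 0.004779 - 0 = 0.004779 V
Step 2 — R_th: zero the source — replace V1 by a short circuit (node 2 merges into node 0) — and find the resistance seen between A (node 1) and B (node 0).
Reduce the network between node 1 (A) and node 0 (B) by series/parallel combination:
  Rp1 = R1 ‖ R2 ‖ R3 (parallel, all between nodes 0 and 1) = 1/(1/15000 + 1/16 + 1/13) = 7.169 Ω
R_th = 7.169 Ω
I_n = V_th/R_th = 0.004779/7.169 = 0.0006667 A, and R_n = R_th = 7.169 Ω

Final answer: I_n = 0.0006667 A, R_n = 7.169 Ω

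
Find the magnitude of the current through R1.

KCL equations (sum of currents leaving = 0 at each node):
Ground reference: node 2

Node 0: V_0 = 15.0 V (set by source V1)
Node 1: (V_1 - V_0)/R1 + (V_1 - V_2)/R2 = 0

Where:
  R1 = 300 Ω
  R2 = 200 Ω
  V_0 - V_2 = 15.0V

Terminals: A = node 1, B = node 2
Nodal analysis, taking node 2 as the 0 V reference.
Source V1 fixes V_0 = 15 V.
KCL at each unknown node (sum of currents leaving = 0; resistances in Ω):
  Node 1: (V_1 - 15)/300 + (V_1 - 0)/200 = 0
Collecting terms: 0.008333 × V_1 = 0.05  =>  V_1 = 6 V
I_R1 = (V_0 - V_1)/R1 = (15 - 6)/300 = 0.03 A
|I_R1| = 0.03 A

Final answer: |I_R1| = 0.03 A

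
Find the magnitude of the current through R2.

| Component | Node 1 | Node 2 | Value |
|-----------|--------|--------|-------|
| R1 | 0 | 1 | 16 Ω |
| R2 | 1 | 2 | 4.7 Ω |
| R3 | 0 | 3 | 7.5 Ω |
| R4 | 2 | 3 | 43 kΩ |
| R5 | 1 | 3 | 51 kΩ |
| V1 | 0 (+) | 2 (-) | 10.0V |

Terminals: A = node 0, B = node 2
Nodal analysis, taking node 2 as the 0 V reference.
Source V1 fixes V_0 = 10 V.
KCL at each unknown node (sum of currents leaving = 0; resistances in Ω):
  Node 1: (V_1 - 10)/16 + (V_1 - 0)/4.7 + (V_1 - V_3)/51000 = 0
  Node 3: (V_3 - 10)/7.5 + (V_3 - 0)/43000 + (V_3 - V_1)/51000 = 0
Collecting terms (coefficients in siemens):
  0.2753·V_1 - 0.00001961·V_3 = 0.625
  0.1334·V_3 - 0.00001961·V_1 = 1.333
Determinant D = (0.2753)(0.1334) - (-0.00001961)(-0.00001961) = 0.03672
V_1 = [(0.625)(0.1334) - (-0.00001961)(1.333)]/D = 2.271 V
V_3 = [(0.2753)(1.333) - (0.625)(-0.00001961)]/D = 9.997 V
I_R2 = (V_1 - V_2)/R2 = (2.271 - 0)/4.7 = 0.4832 A
|I_R2| = 0.4832 A

Final answer: |I_R2| = 0.4832 A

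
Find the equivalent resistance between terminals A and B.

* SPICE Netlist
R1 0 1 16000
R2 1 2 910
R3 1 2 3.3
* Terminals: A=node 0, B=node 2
Reduce the network between node 0 (A) and node 2 (B) by series/parallel combination:
  Rp1 = R2 ‖ R3 (parallel, both between nodes 1 and 2) = 1/(1/910 + 1/3.3) = 3.288 Ω
  Rs1 = R1 + Rp1 (series, joined only at node 1) = 16000 + 3.288 = 16000 Ω
R_eq = 16 kΩ

Final answer: 16 kΩ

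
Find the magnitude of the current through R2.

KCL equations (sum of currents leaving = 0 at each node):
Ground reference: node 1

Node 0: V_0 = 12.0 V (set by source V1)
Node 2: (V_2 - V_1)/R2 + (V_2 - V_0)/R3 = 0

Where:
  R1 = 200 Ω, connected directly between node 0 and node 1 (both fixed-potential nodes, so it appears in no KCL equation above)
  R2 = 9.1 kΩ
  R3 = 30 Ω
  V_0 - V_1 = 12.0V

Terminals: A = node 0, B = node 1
Nodal analysis, taking node 1 as the 0 V reference.
Source V1 fixes V_0 = 12 V.
KCL at each unknown node (sum of currents leaving = 0; resistances in Ω):
  Node 2: (V_2 - 0)/9100 + (V_2 - 12)/30 = 0
Collecting terms: 0.03344 × V_2 = 0.4  =>  V_2 = 11.96 V
I_R2 = (V_1 - V_2)/R2 = (0 - 11.96)/9100 = -0.001314 A
|I_R2| = 0.001314 A

Final answer: |I_R2| = 0.001314 A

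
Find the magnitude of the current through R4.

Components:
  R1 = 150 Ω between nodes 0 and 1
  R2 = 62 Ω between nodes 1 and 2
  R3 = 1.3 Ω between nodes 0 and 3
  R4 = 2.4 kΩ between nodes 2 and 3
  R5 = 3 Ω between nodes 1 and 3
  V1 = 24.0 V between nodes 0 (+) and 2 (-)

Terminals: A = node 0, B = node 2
Nodal analysis, taking node 2 as the 0 V reference.
Source V1 fixes V_0 = 24 V.
KCL at each unknown node (sum of currents leaving = 0; resistances in Ω):
  Node 1: (V_1 - 24)/150 + (V_1 - 0)/62 + (V_1 - V_3)/3 = 0
  Node 3: (V_3 - 24)/1.3 + (V_3 - 0)/2400 + (V_3 - V_1)/3 = 0
Collecting terms (coefficients in siemens):
  0.3561·V_1 - 0.3333·V_3 = 0.16
  1.103·V_3 - 0.3333·V_1 = 18.46
Determinant D = (0.3561)(1.103) - (-0.3333)(-0.3333) = 0.2817
V_1 = [(0.16)(1.103) - (-0.3333)(18.46)]/D = 22.47 V
V_3 = [(0.3561)(18.46) - (0.16)(-0.3333)]/D = 23.53 V
I_R4 = (V_2 - V_3)/R4 = (0 - 23.53)/2400 = -0.009804 A
|I_R4| = 0.009804 A

Final answer: |I_R4| = 0.009804 A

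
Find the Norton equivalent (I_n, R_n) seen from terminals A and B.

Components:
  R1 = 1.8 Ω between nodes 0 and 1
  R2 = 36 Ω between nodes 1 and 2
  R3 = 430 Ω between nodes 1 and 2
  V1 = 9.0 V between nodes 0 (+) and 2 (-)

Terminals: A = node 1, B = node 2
Find the Thévenin equivalent first; then I_n = V_th/R_th and R_n = R_th.
Step 1 — V_th is the open-circuit voltage V_A - V_B (nothing connected across the terminals).
Nodal analysis, taking node 2 as the 0 V reference.
Source V1 fixes V_0 = 9 V.
KCL at each unknown node (sum of currents leaving = 0; resistances in Ω):
  Node 1: (V_1 - 9)/1.8 + (V_1 - 0)/36 + (V_1 - 0)/430 = 0
Collecting terms: 0.5857 × V_1 = 5  =>  V_1 = 8.537 V
V_th = V_1 - V_2 = 8.537 - 0 = 8.537 V
Step 2 — R_th: zero the source — replace V1 by a short circuit (node 2 merges into node 0) — and find the resistance seen between A (node 1) and B (node 0).
Reduce the network between node 1 (A) and node 0 (B) by series/parallel combination:
  Rp1 = R1 ‖ R2 ‖ R3 (parallel, all between nodes 0 and 1) = 1/(1/1.8 + 1/36 + 1/430) = 1.707 Ω
R_th = 1.707 Ω
I_n = V_th/R_th = 8.537/1.707 = 5 A, and R_n = R_th = 1.707 Ω

Final answer: I_n = 5 A, R_n = 1.707 Ω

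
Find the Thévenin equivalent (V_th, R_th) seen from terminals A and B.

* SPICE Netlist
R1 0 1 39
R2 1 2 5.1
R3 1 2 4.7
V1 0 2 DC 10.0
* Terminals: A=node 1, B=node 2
Step 1 — V_th is the open-circuit voltage V_A - V_B (nothing connected across the terminals).
Nodal analysis, taking node 2 as the 0 V reference.
Source V1 fixes V_0 = 10 V.
KCL at each unknown node (sum of currents leaving = 0; resistances in Ω):
  Node 1: (V_1 - 10)/39 + (V_1 - 0)/5.1 + (V_1 - 0)/4.7 = 0
Collecting terms: 0.4345 × V_1 = 0.2564  =>  V_1 = 0.5901 V
V_th = V_1 - V_2 = 0.5901 - 0 = 0.5901 V
Step 2 — R_th: zero the source — replace V1 by a short circuit (node 2 merges into node 0) — and find the resistance seen between A (node 1) and B (node 0).
Reduce the network between node 1 (A) and node 0 (B) by series/parallel combination:
  Rp1 = R1 ‖ R2 ‖ R3 (parallel, all between nodes 0 and 1) = 1/(1/39 + 1/5.1 + 1/4.7) = 2.302 Ω
R_th = 2.302 Ω

Final answer: V_th = 0.5901 V, R_th = 2.302 Ω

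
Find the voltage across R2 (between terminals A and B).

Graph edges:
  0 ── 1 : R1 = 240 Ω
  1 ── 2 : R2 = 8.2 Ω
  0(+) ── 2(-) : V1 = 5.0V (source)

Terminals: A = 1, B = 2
R1 and R2 are in series across V1 (node 0 → node 1 → node 2), and the output A–B is taken across R2, so this is a voltage divider.
Series current: I = V1/(R1 + R2) = 5/(240 + 8.2) = 5/248.2 = 0.02015 A
V_R2 = I × R2 = V1 × R2/(R1 + R2) = 5 × 8.2/248.2 = 0.1652 V

Final answer: 0.1652 V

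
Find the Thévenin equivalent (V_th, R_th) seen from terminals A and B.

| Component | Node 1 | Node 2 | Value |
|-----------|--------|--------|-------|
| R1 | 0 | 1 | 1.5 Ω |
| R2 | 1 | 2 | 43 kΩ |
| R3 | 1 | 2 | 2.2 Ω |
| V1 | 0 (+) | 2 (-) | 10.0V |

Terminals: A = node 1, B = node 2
Step 1 — V_th is the open-circuit voltage V_A - V_B (nothing connected across the terminals).
Nodal analysis, taking node 2 as the 0 V reference.
Source V1 fixes V_0 = 10 V.
KCL at each unknown node (sum of currents leaving = 0; resistances in Ω):
  Node 1: (V_1 - 10)/1.5 + (V_1 - 0)/43000 + (V_1 - 0)/2.2 = 0
Collecting terms: 1.121 × V_1 = 6.667  =>  V_1 = 5.946 V
V_th = V_1 - V_2 = 5.946 - 0 = 5.946 V
Step 2 — R_th: zero the source — replace V1 by a short circuit (node 2 merges into node 0) — and find the resistance seen between A (node 1) and B (node 0).
Reduce the network between node 1 (A) and node 0 (B) by series/parallel combination:
  Rp1 = R1 ‖ R2 ‖ R3 (parallel, all between nodes 0 and 1) = 1/(1/1.5 + 1/43000 + 1/2.2) = 0.8919 Ω
R_th = 0.8919 Ω

Final answer: V_th = 5.946 V, R_th = 0.8919 Ω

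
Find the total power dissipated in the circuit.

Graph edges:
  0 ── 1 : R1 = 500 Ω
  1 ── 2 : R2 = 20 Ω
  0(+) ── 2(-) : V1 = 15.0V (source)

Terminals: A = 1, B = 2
Nodal analysis, taking node 2 as the 0 V reference.
Source V1 fixes V_0 = 15 V.
KCL at each unknown node (sum of currents leaving = 0; resistances in Ω):
  Node 1: (V_1 - 15)/500 + (V_1 - 0)/20 = 0
Collecting terms: 0.052 × V_1 = 0.03  =>  V_1 = 0.5769 V
Power in each resistor, P = (ΔV)²/R:
  P_R1 = (15 - 0.5769)²/500 = 0.4161 W
  P_R2 = (0.5769 - 0)²/20 = 0.01664 W
P_total = P_R1 + P_R2 = 0.4327 W

Final answer: 0.4327 W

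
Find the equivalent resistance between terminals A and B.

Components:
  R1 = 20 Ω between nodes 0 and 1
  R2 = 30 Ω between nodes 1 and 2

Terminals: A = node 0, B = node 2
Reduce the network between node 0 (A) and node 2 (B) by series/parallel combination:
  Rs1 = R1 + R2 (series, joined only at node 1) = 20 + 30 = 50 Ω
R_eq = 50 Ω

Final answer: 50 Ω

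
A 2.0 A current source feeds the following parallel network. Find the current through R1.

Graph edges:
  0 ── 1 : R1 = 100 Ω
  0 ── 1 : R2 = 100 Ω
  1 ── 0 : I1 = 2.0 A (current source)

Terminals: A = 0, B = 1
All resistors sit directly between nodes 0 and 1, so they are in parallel and share one voltage V; the full source current 2 A splits among them.
1/R_par = 1/100 + 1/100 = 0.02 S  =>  R_par = 50 Ω
V = I × R_par = 2 × 50 = 100 V
I_R1 = V/R1 = 100/100 = 1 A

Final answer: 1 A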